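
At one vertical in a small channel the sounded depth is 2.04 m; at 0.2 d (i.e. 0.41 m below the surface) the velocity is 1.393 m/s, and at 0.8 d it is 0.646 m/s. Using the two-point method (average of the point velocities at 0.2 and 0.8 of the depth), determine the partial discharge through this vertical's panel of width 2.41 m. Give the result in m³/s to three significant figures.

v̄ = (1.393 + 0.646) / 2 = 1.020 m/s
q = v̄ × d × w = 1.020 × 2.04 × 2.41 = 5.012 m³/s

5.01 m³/s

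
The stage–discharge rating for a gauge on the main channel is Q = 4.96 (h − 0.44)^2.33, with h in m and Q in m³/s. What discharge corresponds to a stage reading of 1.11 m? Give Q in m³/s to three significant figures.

Q = 4.96 × (1.11 − 0.44)^2.33 = 4.96 × 0.67^2.33 = 1.951 m³/s

1.95 m³/s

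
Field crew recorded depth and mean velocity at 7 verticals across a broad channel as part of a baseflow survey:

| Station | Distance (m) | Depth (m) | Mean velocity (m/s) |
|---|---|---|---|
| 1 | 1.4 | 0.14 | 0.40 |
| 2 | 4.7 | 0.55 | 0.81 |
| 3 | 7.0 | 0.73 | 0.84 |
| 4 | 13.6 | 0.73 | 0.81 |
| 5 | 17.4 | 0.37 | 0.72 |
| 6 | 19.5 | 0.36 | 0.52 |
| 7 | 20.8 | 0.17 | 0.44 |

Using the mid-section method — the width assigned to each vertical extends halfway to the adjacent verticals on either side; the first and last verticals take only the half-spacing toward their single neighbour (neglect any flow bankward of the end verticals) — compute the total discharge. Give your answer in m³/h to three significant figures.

29900 m³/h

w_1 = (4.7 − 1.4)/2 = 1.65 m; q_1 = 0.40 × 0.14 × 1.65 = 0.09240 m³/s
w_2 = (7.0 − 1.4)/2 = 2.8 m; q_2 = 0.81 × 0.55 × 2.8 = 1.247 m³/s
w_3 = (13.6 − 4.7)/2 = 4.45 m; q_3 = 0.84 × 0.73 × 4.45 = 2.729 m³/s
w_4 = (17.4 − 7.0)/2 = 5.2 m; q_4 = 0.81 × 0.73 × 5.2 = 3.075 m³/s
w_5 = (19.5 − 13.6)/2 = 2.95 m; q_5 = 0.72 × 0.37 × 2.95 = 0.7859 m³/s
w_6 = (20.8 − 17.4)/2 = 1.7 m; q_6 = 0.52 × 0.36 × 1.7 = 0.3182 m³/s
w_7 = (20.8 − 19.5)/2 = 0.65 m; q_7 = 0.44 × 0.17 × 0.65 = 0.04862 m³/s
Q = Σ qᵢ = 8.296 m³/s
= 8.296 × 3600 = 29870 m³/h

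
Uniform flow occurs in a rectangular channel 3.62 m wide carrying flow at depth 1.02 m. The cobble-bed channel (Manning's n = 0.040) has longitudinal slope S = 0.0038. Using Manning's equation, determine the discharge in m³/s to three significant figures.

A = b·y = 3.62 × 1.02 = 3.692 m²
P = b + 2y = 3.62 + 2×1.02 = 5.660 m
R = A/P = 3.692/5.660 = 0.6524 m
Q = (1/n)·A·R^(2/3)·S^(1/2) = (1/0.040) × 3.692 × 0.6524^(2/3) × 0.0038^(1/2) = 4.280 m³/s

4.28 m³/s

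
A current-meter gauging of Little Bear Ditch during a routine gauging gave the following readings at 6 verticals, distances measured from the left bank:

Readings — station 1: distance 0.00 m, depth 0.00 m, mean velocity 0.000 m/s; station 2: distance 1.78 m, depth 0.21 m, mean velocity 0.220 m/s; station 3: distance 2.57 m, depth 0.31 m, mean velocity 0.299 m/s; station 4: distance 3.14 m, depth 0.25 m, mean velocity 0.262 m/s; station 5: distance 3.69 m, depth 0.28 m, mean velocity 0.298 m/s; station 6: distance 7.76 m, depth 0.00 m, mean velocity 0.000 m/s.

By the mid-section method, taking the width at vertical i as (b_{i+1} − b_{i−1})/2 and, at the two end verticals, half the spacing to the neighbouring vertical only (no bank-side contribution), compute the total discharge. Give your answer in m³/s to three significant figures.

0.352 m³/s

w_2 = (2.57 − 0.00)/2 = 1.285 m; q_2 = 0.220 × 0.21 × 1.285 = 0.05937 m³/s
w_3 = (3.14 − 1.78)/2 = 0.68 m; q_3 = 0.299 × 0.31 × 0.68 = 0.06303 m³/s
w_4 = (3.69 − 2.57)/2 = 0.56 m; q_4 = 0.262 × 0.25 × 0.56 = 0.03668 m³/s
w_5 = (7.76 − 3.14)/2 = 2.31 m; q_5 = 0.298 × 0.28 × 2.31 = 0.1927 m³/s
Stations 1, 6 contribute zero (depth or velocity is 0).
Q = Σ qᵢ = 0.3518 m³/s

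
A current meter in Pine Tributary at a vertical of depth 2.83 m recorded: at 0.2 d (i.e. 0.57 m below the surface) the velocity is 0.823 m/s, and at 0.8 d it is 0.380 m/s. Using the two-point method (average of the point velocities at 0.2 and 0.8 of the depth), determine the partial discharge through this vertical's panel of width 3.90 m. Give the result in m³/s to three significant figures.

6.64 m³/s

v̄ = (0.823 + 0.380) / 2 = 0.6015 m/s
q = v̄ × d × w = 0.6015 × 2.83 × 3.90 = 6.639 m³/s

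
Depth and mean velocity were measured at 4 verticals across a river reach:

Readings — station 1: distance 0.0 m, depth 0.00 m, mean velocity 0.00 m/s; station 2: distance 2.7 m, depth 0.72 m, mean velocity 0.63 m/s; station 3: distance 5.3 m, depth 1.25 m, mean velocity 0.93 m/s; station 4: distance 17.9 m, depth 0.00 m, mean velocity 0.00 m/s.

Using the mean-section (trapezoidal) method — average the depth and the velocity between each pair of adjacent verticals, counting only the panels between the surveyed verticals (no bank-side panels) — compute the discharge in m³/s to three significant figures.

Panel 1-2: Δb = 2.7 m, d̄ = (0.00+0.72)/2 = 0.36, v̄ = (0.00+0.63)/2 = 0.315 → q = 2.7×0.36×0.315 = 0.3062 m³/s
Panel 2-3: Δb = 2.6 m, d̄ = (0.72+1.25)/2 = 0.985, v̄ = (0.63+0.93)/2 = 0.78 → q = 2.6×0.985×0.78 = 1.998 m³/s
Panel 3-4: Δb = 12.6 m, d̄ = (1.25+0.00)/2 = 0.625, v̄ = (0.93+0.00)/2 = 0.465 → q = 12.6×0.625×0.465 = 3.662 m³/s
Q = Σ q = 5.966 m³/s

5.97 m³/s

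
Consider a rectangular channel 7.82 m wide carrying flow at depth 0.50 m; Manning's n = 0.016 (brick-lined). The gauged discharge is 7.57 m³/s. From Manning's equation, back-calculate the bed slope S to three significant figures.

A = b·y = 7.82 × 0.50 = 3.910 m²
P = b + 2y = 7.82 + 2×0.50 = 8.820 m
R = A/P = 3.910/8.820 = 0.4433 m
S = (Q·n / (1·A·R^(2/3)))² = (7.57×0.016 / (1×3.910×0.5814))² = 0.002839

0.00284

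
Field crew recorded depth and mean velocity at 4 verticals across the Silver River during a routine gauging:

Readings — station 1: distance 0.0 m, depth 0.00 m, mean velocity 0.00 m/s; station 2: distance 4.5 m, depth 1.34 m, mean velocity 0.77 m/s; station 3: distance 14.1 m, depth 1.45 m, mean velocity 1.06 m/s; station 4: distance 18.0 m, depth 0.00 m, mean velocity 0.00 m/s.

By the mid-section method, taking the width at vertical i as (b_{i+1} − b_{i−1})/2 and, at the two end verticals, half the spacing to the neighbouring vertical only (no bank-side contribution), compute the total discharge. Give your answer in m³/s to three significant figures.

w_2 = (14.1 − 0.0)/2 = 7.05 m; q_2 = 0.77 × 1.34 × 7.05 = 7.274 m³/s
w_3 = (18.0 − 4.5)/2 = 6.75 m; q_3 = 1.06 × 1.45 × 6.75 = 10.37 m³/s
Stations 1, 4 contribute zero (depth or velocity is 0).
Q = Σ qᵢ = 17.65 m³/s

17.6 m³/s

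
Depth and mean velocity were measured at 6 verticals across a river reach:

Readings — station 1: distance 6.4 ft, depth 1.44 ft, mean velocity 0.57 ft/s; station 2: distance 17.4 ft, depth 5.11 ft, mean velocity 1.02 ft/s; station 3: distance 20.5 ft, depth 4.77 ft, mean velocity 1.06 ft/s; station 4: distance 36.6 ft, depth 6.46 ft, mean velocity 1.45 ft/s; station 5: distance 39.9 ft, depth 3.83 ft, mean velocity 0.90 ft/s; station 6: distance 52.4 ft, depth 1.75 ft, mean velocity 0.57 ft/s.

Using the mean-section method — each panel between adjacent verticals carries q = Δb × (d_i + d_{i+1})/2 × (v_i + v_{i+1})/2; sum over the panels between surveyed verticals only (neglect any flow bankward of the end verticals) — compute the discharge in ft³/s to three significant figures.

Panel 1-2: Δb = 11 ft, d̄ = (1.44+5.11)/2 = 3.275, v̄ = (0.57+1.02)/2 = 0.795 → q = 11×3.275×0.795 = 28.64 ft³/s
Panel 2-3: Δb = 3.1 ft, d̄ = (5.11+4.77)/2 = 4.94, v̄ = (1.02+1.06)/2 = 1.04 → q = 3.1×4.94×1.04 = 15.93 ft³/s
Panel 3-4: Δb = 16.1 ft, d̄ = (4.77+6.46)/2 = 5.615, v̄ = (1.06+1.45)/2 = 1.255 → q = 16.1×5.615×1.255 = 113.5 ft³/s
Panel 4-5: Δb = 3.3 ft, d̄ = (6.46+3.83)/2 = 5.145, v̄ = (1.45+0.90)/2 = 1.175 → q = 3.3×5.145×1.175 = 19.95 ft³/s
Panel 5-6: Δb = 12.5 ft, d̄ = (3.83+1.75)/2 = 2.79, v̄ = (0.90+0.57)/2 = 0.735 → q = 12.5×2.79×0.735 = 25.63 ft³/s
Q = Σ q = 203.6 ft³/s

204 ft³/s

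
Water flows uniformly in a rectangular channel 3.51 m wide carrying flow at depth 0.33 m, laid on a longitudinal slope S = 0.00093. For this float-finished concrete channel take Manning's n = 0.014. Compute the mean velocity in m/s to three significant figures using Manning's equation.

0.927 m/s

A = b·y = 3.51 × 0.33 = 1.158 m²
P = b + 2y = 3.51 + 2×0.33 = 4.170 m
R = A/P = 1.158/4.170 = 0.2778 m
Q = (1/n)·A·R^(2/3)·S^(1/2) = (1/0.014) × 1.158 × 0.2778^(2/3) × 0.00093^(1/2) = 1.074 m³/s
V = Q/A = 1.074/1.158 = 0.9273 m/s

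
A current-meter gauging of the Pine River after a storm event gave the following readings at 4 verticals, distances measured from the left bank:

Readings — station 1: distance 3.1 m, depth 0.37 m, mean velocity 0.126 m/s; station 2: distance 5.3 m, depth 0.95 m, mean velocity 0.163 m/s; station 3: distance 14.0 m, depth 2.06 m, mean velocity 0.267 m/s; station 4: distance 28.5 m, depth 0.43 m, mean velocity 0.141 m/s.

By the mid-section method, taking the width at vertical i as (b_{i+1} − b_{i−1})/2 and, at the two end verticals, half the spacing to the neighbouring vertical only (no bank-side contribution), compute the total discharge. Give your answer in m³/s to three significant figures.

7.72 m³/s

w_1 = (5.3 − 3.1)/2 = 1.1 m; q_1 = 0.126 × 0.37 × 1.1 = 0.05128 m³/s
w_2 = (14.0 − 3.1)/2 = 5.45 m; q_2 = 0.163 × 0.95 × 5.45 = 0.8439 m³/s
w_3 = (28.5 − 5.3)/2 = 11.6 m; q_3 = 0.267 × 2.06 × 11.6 = 6.380 m³/s
w_4 = (28.5 − 14.0)/2 = 7.25 m; q_4 = 0.141 × 0.43 × 7.25 = 0.4396 m³/s
Q = Σ qᵢ = 7.715 m³/s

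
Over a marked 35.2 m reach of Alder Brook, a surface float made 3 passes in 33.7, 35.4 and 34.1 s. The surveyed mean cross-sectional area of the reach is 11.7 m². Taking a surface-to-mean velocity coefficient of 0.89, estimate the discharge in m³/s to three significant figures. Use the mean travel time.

t̄ = (33.7 + 35.4 + 34.1) / 3 = 34.4 s
v_surface = L / t̄ = 35.2 / 34.4 = 1.023 m/s
v_mean = 0.89 × 1.023 = 0.9107 m/s
Q = A × v_mean = 11.7 × 0.9107 = 10.66 m³/s

10.7 m³/s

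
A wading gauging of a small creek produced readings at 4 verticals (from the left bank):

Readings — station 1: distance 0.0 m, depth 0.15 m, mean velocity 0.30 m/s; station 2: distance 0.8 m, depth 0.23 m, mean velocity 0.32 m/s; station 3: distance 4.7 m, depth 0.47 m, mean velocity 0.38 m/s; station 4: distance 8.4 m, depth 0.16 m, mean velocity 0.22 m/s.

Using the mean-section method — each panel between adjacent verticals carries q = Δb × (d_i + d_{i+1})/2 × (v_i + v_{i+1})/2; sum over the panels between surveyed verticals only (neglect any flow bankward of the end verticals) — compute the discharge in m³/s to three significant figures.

Panel 1-2: Δb = 0.8 m, d̄ = (0.15+0.23)/2 = 0.19, v̄ = (0.30+0.32)/2 = 0.31 → q = 0.8×0.19×0.31 = 0.04712 m³/s
Panel 2-3: Δb = 3.9 m, d̄ = (0.23+0.47)/2 = 0.35, v̄ = (0.32+0.38)/2 = 0.35 → q = 3.9×0.35×0.35 = 0.4778 m³/s
Panel 3-4: Δb = 3.7 m, d̄ = (0.47+0.16)/2 = 0.315, v̄ = (0.38+0.22)/2 = 0.3 → q = 3.7×0.315×0.3 = 0.3497 m³/s
Q = Σ q = 0.8745 m³/s

0.875 m³/s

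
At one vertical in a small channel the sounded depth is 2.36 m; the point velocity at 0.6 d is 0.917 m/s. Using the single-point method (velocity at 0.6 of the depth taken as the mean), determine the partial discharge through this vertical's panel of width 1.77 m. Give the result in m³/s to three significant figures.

v̄ = v₀.₆ = 0.917 m/s
q = v̄ × d × w = 0.9170 × 2.36 × 1.77 = 3.830 m³/s

3.83 m³/s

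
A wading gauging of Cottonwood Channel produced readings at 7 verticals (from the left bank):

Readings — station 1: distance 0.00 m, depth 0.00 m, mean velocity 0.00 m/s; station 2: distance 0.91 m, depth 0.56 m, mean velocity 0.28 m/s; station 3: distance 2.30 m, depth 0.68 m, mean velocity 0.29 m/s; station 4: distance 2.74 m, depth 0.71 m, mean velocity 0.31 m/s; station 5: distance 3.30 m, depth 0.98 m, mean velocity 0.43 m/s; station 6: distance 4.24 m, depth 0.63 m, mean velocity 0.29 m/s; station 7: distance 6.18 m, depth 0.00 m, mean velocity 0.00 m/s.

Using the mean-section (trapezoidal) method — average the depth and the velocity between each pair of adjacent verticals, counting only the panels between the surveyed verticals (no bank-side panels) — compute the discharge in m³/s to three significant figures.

0.909 m³/s

Panel 1-2: Δb = 0.91 m, d̄ = (0.00+0.56)/2 = 0.28, v̄ = (0.00+0.28)/2 = 0.14 → q = 0.91×0.28×0.14 = 0.03567 m³/s
Panel 2-3: Δb = 1.39 m, d̄ = (0.56+0.68)/2 = 0.62, v̄ = (0.28+0.29)/2 = 0.285 → q = 1.39×0.62×0.285 = 0.2456 m³/s
Panel 3-4: Δb = 0.44 m, d̄ = (0.68+0.71)/2 = 0.695, v̄ = (0.29+0.31)/2 = 0.3 → q = 0.44×0.695×0.3 = 0.09174 m³/s
Panel 4-5: Δb = 0.56 m, d̄ = (0.71+0.98)/2 = 0.845, v̄ = (0.31+0.43)/2 = 0.37 → q = 0.56×0.845×0.37 = 0.1751 m³/s
Panel 5-6: Δb = 0.94 m, d̄ = (0.98+0.63)/2 = 0.805, v̄ = (0.43+0.29)/2 = 0.36 → q = 0.94×0.805×0.36 = 0.2724 m³/s
Panel 6-7: Δb = 1.94 m, d̄ = (0.63+0.00)/2 = 0.315, v̄ = (0.29+0.00)/2 = 0.145 → q = 1.94×0.315×0.145 = 0.08861 m³/s
Q = Σ q = 0.9091 m³/s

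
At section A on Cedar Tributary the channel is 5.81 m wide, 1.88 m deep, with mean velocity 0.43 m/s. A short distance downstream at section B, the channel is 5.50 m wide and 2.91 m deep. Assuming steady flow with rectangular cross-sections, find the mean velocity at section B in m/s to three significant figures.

0.293 m/s

Q = A₁V₁ = (5.81×1.88) × 0.43 = 4.697 m³/s
A₂ = 5.50 × 2.91 = 16.01 m²
V₂ = Q/A₂ = 4.697/16.01 = 0.2935 m/s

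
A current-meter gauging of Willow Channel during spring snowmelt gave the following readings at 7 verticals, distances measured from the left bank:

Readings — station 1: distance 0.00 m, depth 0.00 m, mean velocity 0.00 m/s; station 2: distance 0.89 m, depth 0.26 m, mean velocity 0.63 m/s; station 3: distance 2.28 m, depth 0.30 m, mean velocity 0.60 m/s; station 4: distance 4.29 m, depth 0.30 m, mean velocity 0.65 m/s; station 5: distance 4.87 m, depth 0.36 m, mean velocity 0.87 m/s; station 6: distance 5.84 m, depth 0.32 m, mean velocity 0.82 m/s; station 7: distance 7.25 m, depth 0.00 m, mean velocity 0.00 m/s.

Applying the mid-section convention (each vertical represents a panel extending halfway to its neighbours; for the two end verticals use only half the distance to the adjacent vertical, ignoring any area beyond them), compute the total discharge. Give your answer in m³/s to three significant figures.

1.30 m³/s

w_2 = (2.28 − 0.00)/2 = 1.14 m; q_2 = 0.63 × 0.26 × 1.14 = 0.1867 m³/s
w_3 = (4.29 − 0.89)/2 = 1.7 m; q_3 = 0.60 × 0.30 × 1.7 = 0.3060 m³/s
w_4 = (4.87 − 2.28)/2 = 1.295 m; q_4 = 0.65 × 0.30 × 1.295 = 0.2525 m³/s
w_5 = (5.84 − 4.29)/2 = 0.775 m; q_5 = 0.87 × 0.36 × 0.775 = 0.2427 m³/s
w_6 = (7.25 − 4.87)/2 = 1.19 m; q_6 = 0.82 × 0.32 × 1.19 = 0.3123 m³/s
Stations 1, 7 contribute zero (depth or velocity is 0).
Q = Σ qᵢ = 1.300 m³/s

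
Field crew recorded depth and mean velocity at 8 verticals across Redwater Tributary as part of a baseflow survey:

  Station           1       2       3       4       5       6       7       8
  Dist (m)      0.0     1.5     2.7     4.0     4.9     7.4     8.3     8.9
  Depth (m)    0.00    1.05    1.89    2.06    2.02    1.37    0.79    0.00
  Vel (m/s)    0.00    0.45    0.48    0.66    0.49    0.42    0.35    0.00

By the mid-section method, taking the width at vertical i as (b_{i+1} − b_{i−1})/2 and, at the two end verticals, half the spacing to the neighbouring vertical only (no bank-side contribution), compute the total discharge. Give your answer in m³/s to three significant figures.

6.14 m³/s

w_2 = (2.7 − 0.0)/2 = 1.35 m; q_2 = 0.45 × 1.05 × 1.35 = 0.6379 m³/s
w_3 = (4.0 − 1.5)/2 = 1.25 m; q_3 = 0.48 × 1.89 × 1.25 = 1.134 m³/s
w_4 = (4.9 − 2.7)/2 = 1.1 m; q_4 = 0.66 × 2.06 × 1.1 = 1.496 m³/s
w_5 = (7.4 − 4.0)/2 = 1.7 m; q_5 = 0.49 × 2.02 × 1.7 = 1.683 m³/s
w_6 = (8.3 − 4.9)/2 = 1.7 m; q_6 = 0.42 × 1.37 × 1.7 = 0.9782 m³/s
w_7 = (8.9 − 7.4)/2 = 0.75 m; q_7 = 0.35 × 0.79 × 0.75 = 0.2074 m³/s
Stations 1, 8 contribute zero (depth or velocity is 0).
Q = Σ qᵢ = 6.136 m³/s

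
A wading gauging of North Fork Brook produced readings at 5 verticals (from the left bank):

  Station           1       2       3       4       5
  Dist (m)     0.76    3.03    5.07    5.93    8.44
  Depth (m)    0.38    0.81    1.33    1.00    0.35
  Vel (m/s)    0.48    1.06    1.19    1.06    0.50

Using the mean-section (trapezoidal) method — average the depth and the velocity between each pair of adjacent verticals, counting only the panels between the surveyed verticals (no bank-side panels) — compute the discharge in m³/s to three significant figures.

5.94 m³/s

Panel 1-2: Δb = 2.27 m, d̄ = (0.38+0.81)/2 = 0.595, v̄ = (0.48+1.06)/2 = 0.77 → q = 2.27×0.595×0.77 = 1.040 m³/s
Panel 2-3: Δb = 2.04 m, d̄ = (0.81+1.33)/2 = 1.07, v̄ = (1.06+1.19)/2 = 1.125 → q = 2.04×1.07×1.125 = 2.456 m³/s
Panel 3-4: Δb = 0.86 m, d̄ = (1.33+1.00)/2 = 1.165, v̄ = (1.19+1.06)/2 = 1.125 → q = 0.86×1.165×1.125 = 1.127 m³/s
Panel 4-5: Δb = 2.51 m, d̄ = (1.00+0.35)/2 = 0.675, v̄ = (1.06+0.50)/2 = 0.78 → q = 2.51×0.675×0.78 = 1.322 m³/s
Q = Σ q = 5.944 m³/s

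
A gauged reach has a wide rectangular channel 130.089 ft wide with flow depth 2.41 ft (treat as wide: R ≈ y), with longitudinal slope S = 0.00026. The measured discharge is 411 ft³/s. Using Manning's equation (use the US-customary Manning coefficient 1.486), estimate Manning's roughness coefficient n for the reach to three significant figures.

A = b·y = 130.089 × 2.41 = 313.5 ft²
Wide channel: R ≈ y = 2.41 ft
n = (1.486/Q)·A·R^(2/3)·S^(1/2) = (1.486/411) × 313.5 × 1.798 × 0.01612 = 0.03285

0.0329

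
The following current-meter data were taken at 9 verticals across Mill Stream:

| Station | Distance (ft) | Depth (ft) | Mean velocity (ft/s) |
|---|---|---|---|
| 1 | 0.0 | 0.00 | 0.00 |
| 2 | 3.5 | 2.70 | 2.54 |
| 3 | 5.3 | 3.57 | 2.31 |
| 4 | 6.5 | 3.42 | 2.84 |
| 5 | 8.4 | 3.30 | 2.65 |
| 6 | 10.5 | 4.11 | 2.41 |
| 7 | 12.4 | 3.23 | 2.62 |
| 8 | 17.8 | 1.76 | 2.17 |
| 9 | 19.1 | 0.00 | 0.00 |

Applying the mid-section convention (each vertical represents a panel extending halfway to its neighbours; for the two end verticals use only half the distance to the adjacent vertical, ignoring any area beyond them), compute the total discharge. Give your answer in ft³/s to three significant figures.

127 ft³/s

w_2 = (5.3 − 0.0)/2 = 2.65 ft; q_2 = 2.54 × 2.70 × 2.65 = 18.17 ft³/s
w_3 = (6.5 − 3.5)/2 = 1.5 ft; q_3 = 2.31 × 3.57 × 1.5 = 12.37 ft³/s
w_4 = (8.4 − 5.3)/2 = 1.55 ft; q_4 = 2.84 × 3.42 × 1.55 = 15.05 ft³/s
w_5 = (10.5 − 6.5)/2 = 2 ft; q_5 = 2.65 × 3.30 × 2 = 17.49 ft³/s
w_6 = (12.4 − 8.4)/2 = 2 ft; q_6 = 2.41 × 4.11 × 2 = 19.81 ft³/s
w_7 = (17.8 − 10.5)/2 = 3.65 ft; q_7 = 2.62 × 3.23 × 3.65 = 30.89 ft³/s
w_8 = (19.1 − 12.4)/2 = 3.35 ft; q_8 = 2.17 × 1.76 × 3.35 = 12.79 ft³/s
Stations 1, 9 contribute zero (depth or velocity is 0).
Q = Σ qᵢ = 126.6 ft³/s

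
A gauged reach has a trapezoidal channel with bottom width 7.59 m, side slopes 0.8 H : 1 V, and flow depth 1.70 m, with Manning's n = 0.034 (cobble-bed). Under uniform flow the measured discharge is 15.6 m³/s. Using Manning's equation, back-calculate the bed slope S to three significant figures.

0.000880

A = (b + z·y)·y = (7.59 + 0.8×1.70)×1.70 = 15.22 m²
P = b + 2y√(1+z²) = 7.59 + 2×1.70×√(1+0.8²) = 11.94 m
R = A/P = 15.22/11.94 = 1.274 m
S = (Q·n / (1·A·R^(2/3)))² = (15.6×0.034 / (1×15.22×1.175))² = 0.0008800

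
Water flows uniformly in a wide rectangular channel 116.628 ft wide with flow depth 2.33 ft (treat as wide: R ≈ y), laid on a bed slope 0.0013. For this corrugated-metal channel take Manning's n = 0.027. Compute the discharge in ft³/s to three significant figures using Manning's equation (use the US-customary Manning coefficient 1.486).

948 ft³/s

A = b·y = 116.628 × 2.33 = 271.7 ft²
Wide channel: R ≈ y = 2.33 ft
Q = (1.486/n)·A·R^(2/3)·S^(1/2) = (1.486/0.027) × 271.7 × 2.330^(2/3) × 0.0013^(1/2) = 947.7 ft³/s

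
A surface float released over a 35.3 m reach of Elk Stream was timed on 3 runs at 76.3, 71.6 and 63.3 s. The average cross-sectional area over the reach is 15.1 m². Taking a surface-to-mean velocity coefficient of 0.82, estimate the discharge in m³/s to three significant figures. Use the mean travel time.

6.21 m³/s

t̄ = (76.3 + 71.6 + 63.3) / 3 = 70.4 s
v_surface = L / t̄ = 35.3 / 70.4 = 0.5014 m/s
v_mean = 0.82 × 0.5014 = 0.4112 m/s
Q = A × v_mean = 15.1 × 0.4112 = 6.209 m³/s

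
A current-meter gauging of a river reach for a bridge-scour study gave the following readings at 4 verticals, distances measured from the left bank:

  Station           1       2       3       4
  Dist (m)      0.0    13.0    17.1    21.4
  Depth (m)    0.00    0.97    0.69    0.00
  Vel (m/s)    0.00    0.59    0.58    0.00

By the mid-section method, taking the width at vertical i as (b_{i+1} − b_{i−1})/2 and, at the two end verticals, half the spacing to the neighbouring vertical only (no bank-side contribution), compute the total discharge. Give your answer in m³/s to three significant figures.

w_2 = (17.1 − 0.0)/2 = 8.55 m; q_2 = 0.59 × 0.97 × 8.55 = 4.893 m³/s
w_3 = (21.4 − 13.0)/2 = 4.2 m; q_3 = 0.58 × 0.69 × 4.2 = 1.681 m³/s
Stations 1, 4 contribute zero (depth or velocity is 0).
Q = Σ qᵢ = 6.574 m³/s

6.57 m³/s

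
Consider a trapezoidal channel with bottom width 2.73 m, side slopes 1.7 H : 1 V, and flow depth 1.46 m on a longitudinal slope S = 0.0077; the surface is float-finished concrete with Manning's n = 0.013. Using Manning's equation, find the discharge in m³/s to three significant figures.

47.8 m³/s

A = (b + z·y)·y = (2.73 + 1.7×1.46)×1.46 = 7.610 m²
P = b + 2y√(1+z²) = 2.73 + 2×1.46×√(1+1.7²) = 8.489 m
R = A/P = 7.610/8.489 = 0.8964 m
Q = (1/n)·A·R^(2/3)·S^(1/2) = (1/0.013) × 7.610 × 0.8964^(2/3) × 0.0077^(1/2) = 47.75 m³/s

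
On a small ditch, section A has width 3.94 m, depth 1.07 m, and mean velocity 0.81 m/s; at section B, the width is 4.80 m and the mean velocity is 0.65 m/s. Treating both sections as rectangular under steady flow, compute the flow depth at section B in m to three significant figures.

1.09 m

Q = A₁V₁ = (3.94×1.07) × 0.81 = 3.415 m³/s
d₂ = Q/(b₂ V₂) = 3.415/(4.80×0.65) = 1.094 m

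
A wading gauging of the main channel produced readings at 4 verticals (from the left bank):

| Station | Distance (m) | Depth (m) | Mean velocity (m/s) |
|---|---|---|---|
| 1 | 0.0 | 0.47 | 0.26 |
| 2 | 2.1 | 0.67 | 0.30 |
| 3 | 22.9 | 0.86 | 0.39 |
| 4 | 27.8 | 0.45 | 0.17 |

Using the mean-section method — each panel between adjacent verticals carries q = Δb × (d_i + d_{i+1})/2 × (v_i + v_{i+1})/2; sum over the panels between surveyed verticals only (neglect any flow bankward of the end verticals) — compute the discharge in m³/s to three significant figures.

Panel 1-2: Δb = 2.1 m, d̄ = (0.47+0.67)/2 = 0.57, v̄ = (0.26+0.30)/2 = 0.28 → q = 2.1×0.57×0.28 = 0.3352 m³/s
Panel 2-3: Δb = 20.8 m, d̄ = (0.67+0.86)/2 = 0.765, v̄ = (0.30+0.39)/2 = 0.345 → q = 20.8×0.765×0.345 = 5.490 m³/s
Panel 3-4: Δb = 4.9 m, d̄ = (0.86+0.45)/2 = 0.655, v̄ = (0.39+0.17)/2 = 0.28 → q = 4.9×0.655×0.28 = 0.8987 m³/s
Q = Σ q = 6.723 m³/s

6.72 m³/s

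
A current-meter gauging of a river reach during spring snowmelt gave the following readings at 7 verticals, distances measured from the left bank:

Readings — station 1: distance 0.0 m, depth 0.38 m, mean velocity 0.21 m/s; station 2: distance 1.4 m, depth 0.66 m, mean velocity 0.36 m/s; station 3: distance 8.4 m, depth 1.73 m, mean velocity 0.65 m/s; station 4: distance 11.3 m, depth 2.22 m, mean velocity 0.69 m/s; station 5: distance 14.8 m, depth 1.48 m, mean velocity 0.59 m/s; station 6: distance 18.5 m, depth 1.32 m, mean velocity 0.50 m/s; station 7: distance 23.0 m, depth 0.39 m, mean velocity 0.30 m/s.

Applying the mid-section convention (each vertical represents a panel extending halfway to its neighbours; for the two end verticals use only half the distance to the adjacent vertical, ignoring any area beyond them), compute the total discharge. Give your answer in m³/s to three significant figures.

17.6 m³/s

w_1 = (1.4 − 0.0)/2 = 0.7 m; q_1 = 0.21 × 0.38 × 0.7 = 0.05586 m³/s
w_2 = (8.4 − 0.0)/2 = 4.2 m; q_2 = 0.36 × 0.66 × 4.2 = 0.9979 m³/s
w_3 = (11.3 − 1.4)/2 = 4.95 m; q_3 = 0.65 × 1.73 × 4.95 = 5.566 m³/s
w_4 = (14.8 − 8.4)/2 = 3.2 m; q_4 = 0.69 × 2.22 × 3.2 = 4.902 m³/s
w_5 = (18.5 − 11.3)/2 = 3.6 m; q_5 = 0.59 × 1.48 × 3.6 = 3.144 m³/s
w_6 = (23.0 − 14.8)/2 = 4.1 m; q_6 = 0.50 × 1.32 × 4.1 = 2.706 m³/s
w_7 = (23.0 − 18.5)/2 = 2.25 m; q_7 = 0.30 × 0.39 × 2.25 = 0.2633 m³/s
Q = Σ qᵢ = 17.63 m³/s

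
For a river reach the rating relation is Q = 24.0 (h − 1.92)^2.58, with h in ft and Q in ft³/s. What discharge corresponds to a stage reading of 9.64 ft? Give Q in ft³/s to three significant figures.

Q = 24.0 × (9.64 − 1.92)^2.58 = 24.0 × 7.72^2.58 = 4680 ft³/s

4680 ft³/s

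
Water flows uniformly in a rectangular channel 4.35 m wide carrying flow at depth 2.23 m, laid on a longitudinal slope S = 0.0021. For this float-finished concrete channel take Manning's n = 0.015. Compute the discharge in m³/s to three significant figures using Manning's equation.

A = b·y = 4.35 × 2.23 = 9.701 m²
P = b + 2y = 4.35 + 2×2.23 = 8.810 m
R = A/P = 9.701/8.810 = 1.101 m
Q = (1/n)·A·R^(2/3)·S^(1/2) = (1/0.015) × 9.701 × 1.101^(2/3) × 0.0021^(1/2) = 31.60 m³/s

31.6 m³/s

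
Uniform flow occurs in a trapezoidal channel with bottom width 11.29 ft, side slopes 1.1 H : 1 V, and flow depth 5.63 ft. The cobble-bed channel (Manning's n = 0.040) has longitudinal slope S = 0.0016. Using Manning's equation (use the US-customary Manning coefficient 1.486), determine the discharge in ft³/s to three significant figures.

A = (b + z·y)·y = (11.29 + 1.1×5.63)×5.63 = 98.43 ft²
P = b + 2y√(1+z²) = 11.29 + 2×5.63×√(1+1.1²) = 28.03 ft
R = A/P = 98.43/28.03 = 3.512 ft
Q = (1.486/n)·A·R^(2/3)·S^(1/2) = (1.486/0.040) × 98.43 × 3.512^(2/3) × 0.0016^(1/2) = 337.9 ft³/s

338 ft³/s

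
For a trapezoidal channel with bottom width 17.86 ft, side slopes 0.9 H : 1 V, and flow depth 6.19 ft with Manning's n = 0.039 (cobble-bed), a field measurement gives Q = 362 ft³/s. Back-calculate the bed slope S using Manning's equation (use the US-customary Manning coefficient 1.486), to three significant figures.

0.000633

A = (b + z·y)·y = (17.86 + 0.9×6.19)×6.19 = 145.0 ft²
P = b + 2y√(1+z²) = 17.86 + 2×6.19×√(1+0.9²) = 34.52 ft
R = A/P = 145.0/34.52 = 4.202 ft
S = (Q·n / (1.486·A·R^(2/3)))² = (362×0.039 / (1.486×145.0×2.604))² = 0.0006328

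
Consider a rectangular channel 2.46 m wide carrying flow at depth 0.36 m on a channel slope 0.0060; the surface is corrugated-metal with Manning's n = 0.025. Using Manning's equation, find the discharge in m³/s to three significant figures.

1.17 m³/s

A = b·y = 2.46 × 0.36 = 0.8856 m²
P = b + 2y = 2.46 + 2×0.36 = 3.180 m
R = A/P = 0.8856/3.180 = 0.2785 m
Q = (1/n)·A·R^(2/3)·S^(1/2) = (1/0.025) × 0.8856 × 0.2785^(2/3) × 0.0060^(1/2) = 1.170 m³/s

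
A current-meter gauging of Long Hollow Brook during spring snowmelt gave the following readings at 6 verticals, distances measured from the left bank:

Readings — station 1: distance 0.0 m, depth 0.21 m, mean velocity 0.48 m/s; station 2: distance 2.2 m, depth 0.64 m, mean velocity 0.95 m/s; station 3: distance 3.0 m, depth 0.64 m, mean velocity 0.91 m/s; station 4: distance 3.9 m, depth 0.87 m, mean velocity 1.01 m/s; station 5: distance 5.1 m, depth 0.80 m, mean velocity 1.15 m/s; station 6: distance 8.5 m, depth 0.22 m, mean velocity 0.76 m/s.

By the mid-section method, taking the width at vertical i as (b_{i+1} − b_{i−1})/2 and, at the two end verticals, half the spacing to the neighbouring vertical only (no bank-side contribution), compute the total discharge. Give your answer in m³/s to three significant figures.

w_1 = (2.2 − 0.0)/2 = 1.1 m; q_1 = 0.48 × 0.21 × 1.1 = 0.1109 m³/s
w_2 = (3.0 − 0.0)/2 = 1.5 m; q_2 = 0.95 × 0.64 × 1.5 = 0.9120 m³/s
w_3 = (3.9 − 2.2)/2 = 0.85 m; q_3 = 0.91 × 0.64 × 0.85 = 0.4950 m³/s
w_4 = (5.1 − 3.0)/2 = 1.05 m; q_4 = 1.01 × 0.87 × 1.05 = 0.9226 m³/s
w_5 = (8.5 − 3.9)/2 = 2.3 m; q_5 = 1.15 × 0.80 × 2.3 = 2.116 m³/s
w_6 = (8.5 − 5.1)/2 = 1.7 m; q_6 = 0.76 × 0.22 × 1.7 = 0.2842 m³/s
Q = Σ qᵢ = 4.841 m³/s

4.84 m³/s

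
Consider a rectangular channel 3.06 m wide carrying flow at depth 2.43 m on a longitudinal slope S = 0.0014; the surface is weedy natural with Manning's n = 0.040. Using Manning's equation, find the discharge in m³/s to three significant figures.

6.67 m³/s

A = b·y = 3.06 × 2.43 = 7.436 m²
P = b + 2y = 3.06 + 2×2.43 = 7.920 m
R = A/P = 7.436/7.920 = 0.9389 m
Q = (1/n)·A·R^(2/3)·S^(1/2) = (1/0.040) × 7.436 × 0.9389^(2/3) × 0.0014^(1/2) = 6.669 m³/s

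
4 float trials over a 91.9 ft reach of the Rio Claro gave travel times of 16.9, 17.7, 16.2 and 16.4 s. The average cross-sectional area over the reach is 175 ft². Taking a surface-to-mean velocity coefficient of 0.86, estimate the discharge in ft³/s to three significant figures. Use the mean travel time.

823 ft³/s

t̄ = (16.9 + 17.7 + 16.2 + 16.4) / 4 = 16.8 s
v_surface = L / t̄ = 91.9 / 16.8 = 5.470 ft/s
v_mean = 0.86 × 5.470 = 4.704 ft/s
Q = A × v_mean = 175 × 4.704 = 823.3 ft³/s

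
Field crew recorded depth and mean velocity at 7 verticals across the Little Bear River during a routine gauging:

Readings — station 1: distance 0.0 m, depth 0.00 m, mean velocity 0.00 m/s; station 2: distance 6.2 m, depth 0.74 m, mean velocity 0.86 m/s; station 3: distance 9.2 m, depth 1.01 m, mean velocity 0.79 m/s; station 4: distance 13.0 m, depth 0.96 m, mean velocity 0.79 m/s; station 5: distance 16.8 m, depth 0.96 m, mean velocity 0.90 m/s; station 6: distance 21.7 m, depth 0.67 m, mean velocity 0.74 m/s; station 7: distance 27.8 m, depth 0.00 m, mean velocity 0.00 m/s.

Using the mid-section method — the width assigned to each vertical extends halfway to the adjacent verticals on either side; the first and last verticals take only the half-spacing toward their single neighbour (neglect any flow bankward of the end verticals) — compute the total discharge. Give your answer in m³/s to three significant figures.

w_2 = (9.2 − 0.0)/2 = 4.6 m; q_2 = 0.86 × 0.74 × 4.6 = 2.927 m³/s
w_3 = (13.0 − 6.2)/2 = 3.4 m; q_3 = 0.79 × 1.01 × 3.4 = 2.713 m³/s
w_4 = (16.8 − 9.2)/2 = 3.8 m; q_4 = 0.79 × 0.96 × 3.8 = 2.882 m³/s
w_5 = (21.7 − 13.0)/2 = 4.35 m; q_5 = 0.90 × 0.96 × 4.35 = 3.758 m³/s
w_6 = (27.8 − 16.8)/2 = 5.5 m; q_6 = 0.74 × 0.67 × 5.5 = 2.727 m³/s
Stations 1, 7 contribute zero (depth or velocity is 0).
Q = Σ qᵢ = 15.01 m³/s

15.0 m³/s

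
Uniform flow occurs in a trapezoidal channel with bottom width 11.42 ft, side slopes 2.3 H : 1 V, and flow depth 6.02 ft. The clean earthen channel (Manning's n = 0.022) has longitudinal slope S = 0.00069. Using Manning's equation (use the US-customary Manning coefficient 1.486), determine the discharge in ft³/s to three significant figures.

A = (b + z·y)·y = (11.42 + 2.3×6.02)×6.02 = 152.1 ft²
P = b + 2y√(1+z²) = 11.42 + 2×6.02×√(1+2.3²) = 41.62 ft
R = A/P = 152.1/41.62 = 3.655 ft
Q = (1.486/n)·A·R^(2/3)·S^(1/2) = (1.486/0.022) × 152.1 × 3.655^(2/3) × 0.00069^(1/2) = 640.3 ft³/s

640 ft³/s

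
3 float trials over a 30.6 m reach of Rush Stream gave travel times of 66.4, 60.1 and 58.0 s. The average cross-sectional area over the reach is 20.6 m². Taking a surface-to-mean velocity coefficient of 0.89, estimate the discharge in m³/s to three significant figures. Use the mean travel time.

9.12 m³/s

t̄ = (66.4 + 60.1 + 58.0) / 3 = 61.5 s
v_surface = L / t̄ = 30.6 / 61.5 = 0.4976 m/s
v_mean = 0.89 × 0.4976 = 0.4428 m/s
Q = A × v_mean = 20.6 × 0.4428 = 9.122 m³/s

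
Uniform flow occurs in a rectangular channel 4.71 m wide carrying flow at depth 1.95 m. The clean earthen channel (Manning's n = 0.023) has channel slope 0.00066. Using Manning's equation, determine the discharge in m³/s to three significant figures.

A = b·y = 4.71 × 1.95 = 9.185 m²
P = b + 2y = 4.71 + 2×1.95 = 8.610 m
R = A/P = 9.185/8.610 = 1.067 m
Q = (1/n)·A·R^(2/3)·S^(1/2) = (1/0.023) × 9.185 × 1.067^(2/3) × 0.00066^(1/2) = 10.71 m³/s

10.7 m³/s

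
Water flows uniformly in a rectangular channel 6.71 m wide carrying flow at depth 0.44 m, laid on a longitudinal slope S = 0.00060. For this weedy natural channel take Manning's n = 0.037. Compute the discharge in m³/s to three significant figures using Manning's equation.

1.04 m³/s

A = b·y = 6.71 × 0.44 = 2.952 m²
P = b + 2y = 6.71 + 2×0.44 = 7.590 m
R = A/P = 2.952/7.590 = 0.3890 m
Q = (1/n)·A·R^(2/3)·S^(1/2) = (1/0.037) × 2.952 × 0.3890^(2/3) × 0.00060^(1/2) = 1.042 m³/s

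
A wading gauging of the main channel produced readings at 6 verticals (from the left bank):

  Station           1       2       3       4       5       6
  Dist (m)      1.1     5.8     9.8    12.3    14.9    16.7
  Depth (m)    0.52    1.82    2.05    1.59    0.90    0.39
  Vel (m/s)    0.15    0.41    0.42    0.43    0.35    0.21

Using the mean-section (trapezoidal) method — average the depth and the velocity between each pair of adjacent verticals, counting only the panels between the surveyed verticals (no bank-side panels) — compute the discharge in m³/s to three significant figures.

8.27 m³/s

Panel 1-2: Δb = 4.7 m, d̄ = (0.52+1.82)/2 = 1.17, v̄ = (0.15+0.41)/2 = 0.28 → q = 4.7×1.17×0.28 = 1.540 m³/s
Panel 2-3: Δb = 4 m, d̄ = (1.82+2.05)/2 = 1.935, v̄ = (0.41+0.42)/2 = 0.415 → q = 4×1.935×0.415 = 3.212 m³/s
Panel 3-4: Δb = 2.5 m, d̄ = (2.05+1.59)/2 = 1.82, v̄ = (0.42+0.43)/2 = 0.425 → q = 2.5×1.82×0.425 = 1.934 m³/s
Panel 4-5: Δb = 2.6 m, d̄ = (1.59+0.90)/2 = 1.245, v̄ = (0.43+0.35)/2 = 0.39 → q = 2.6×1.245×0.39 = 1.262 m³/s
Panel 5-6: Δb = 1.8 m, d̄ = (0.90+0.39)/2 = 0.645, v̄ = (0.35+0.21)/2 = 0.28 → q = 1.8×0.645×0.28 = 0.3251 m³/s
Q = Σ q = 8.273 m³/s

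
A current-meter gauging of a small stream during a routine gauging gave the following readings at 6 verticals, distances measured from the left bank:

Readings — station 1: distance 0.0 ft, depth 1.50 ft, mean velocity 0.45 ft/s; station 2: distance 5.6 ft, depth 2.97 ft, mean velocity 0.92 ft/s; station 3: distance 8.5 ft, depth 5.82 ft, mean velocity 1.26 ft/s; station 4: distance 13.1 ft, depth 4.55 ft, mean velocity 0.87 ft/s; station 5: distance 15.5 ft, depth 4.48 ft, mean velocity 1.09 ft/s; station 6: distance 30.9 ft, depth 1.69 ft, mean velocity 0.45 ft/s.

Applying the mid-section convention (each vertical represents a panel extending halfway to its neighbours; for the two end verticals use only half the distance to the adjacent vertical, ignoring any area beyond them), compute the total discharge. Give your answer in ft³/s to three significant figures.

w_1 = (5.6 − 0.0)/2 = 2.8 ft; q_1 = 0.45 × 1.50 × 2.8 = 1.890 ft³/s
w_2 = (8.5 − 0.0)/2 = 4.25 ft; q_2 = 0.92 × 2.97 × 4.25 = 11.61 ft³/s
w_3 = (13.1 − 5.6)/2 = 3.75 ft; q_3 = 1.26 × 5.82 × 3.75 = 27.50 ft³/s
w_4 = (15.5 − 8.5)/2 = 3.5 ft; q_4 = 0.87 × 4.55 × 3.5 = 13.85 ft³/s
w_5 = (30.9 − 13.1)/2 = 8.9 ft; q_5 = 1.09 × 4.48 × 8.9 = 43.46 ft³/s
w_6 = (30.9 − 15.5)/2 = 7.7 ft; q_6 = 0.45 × 1.69 × 7.7 = 5.856 ft³/s
Q = Σ qᵢ = 104.2 ft³/s

104 ft³/s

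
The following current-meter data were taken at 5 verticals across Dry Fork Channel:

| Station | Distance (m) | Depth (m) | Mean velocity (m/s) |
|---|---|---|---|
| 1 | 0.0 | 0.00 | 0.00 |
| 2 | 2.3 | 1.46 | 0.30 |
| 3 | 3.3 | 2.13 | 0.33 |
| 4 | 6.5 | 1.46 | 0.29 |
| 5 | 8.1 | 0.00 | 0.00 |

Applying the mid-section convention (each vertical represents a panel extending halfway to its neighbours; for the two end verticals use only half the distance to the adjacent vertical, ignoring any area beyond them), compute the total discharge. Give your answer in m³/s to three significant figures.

3.21 m³/s

w_2 = (3.3 − 0.0)/2 = 1.65 m; q_2 = 0.30 × 1.46 × 1.65 = 0.7227 m³/s
w_3 = (6.5 − 2.3)/2 = 2.1 m; q_3 = 0.33 × 2.13 × 2.1 = 1.476 m³/s
w_4 = (8.1 − 3.3)/2 = 2.4 m; q_4 = 0.29 × 1.46 × 2.4 = 1.016 m³/s
Stations 1, 5 contribute zero (depth or velocity is 0).
Q = Σ qᵢ = 3.215 m³/s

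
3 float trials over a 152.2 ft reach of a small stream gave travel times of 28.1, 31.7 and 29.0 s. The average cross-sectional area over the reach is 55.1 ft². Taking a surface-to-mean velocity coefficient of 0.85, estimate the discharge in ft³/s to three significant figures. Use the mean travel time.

241 ft³/s

t̄ = (28.1 + 31.7 + 29.0) / 3 = 29.6 s
v_surface = L / t̄ = 152.2 / 29.6 = 5.142 ft/s
v_mean = 0.85 × 5.142 = 4.371 ft/s
Q = A × v_mean = 55.1 × 4.371 = 240.8 ft³/s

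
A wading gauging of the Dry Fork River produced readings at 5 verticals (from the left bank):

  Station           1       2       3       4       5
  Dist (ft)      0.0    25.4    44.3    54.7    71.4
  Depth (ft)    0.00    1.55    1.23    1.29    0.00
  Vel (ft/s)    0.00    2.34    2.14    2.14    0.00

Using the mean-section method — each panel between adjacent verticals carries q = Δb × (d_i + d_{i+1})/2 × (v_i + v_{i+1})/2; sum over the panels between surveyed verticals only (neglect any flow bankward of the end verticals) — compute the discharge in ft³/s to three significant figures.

121 ft³/s

Panel 1-2: Δb = 25.4 ft, d̄ = (0.00+1.55)/2 = 0.775, v̄ = (0.00+2.34)/2 = 1.17 → q = 25.4×0.775×1.17 = 23.03 ft³/s
Panel 2-3: Δb = 18.9 ft, d̄ = (1.55+1.23)/2 = 1.39, v̄ = (2.34+2.14)/2 = 2.24 → q = 18.9×1.39×2.24 = 58.85 ft³/s
Panel 3-4: Δb = 10.4 ft, d̄ = (1.23+1.29)/2 = 1.26, v̄ = (2.14+2.14)/2 = 2.14 → q = 10.4×1.26×2.14 = 28.04 ft³/s
Panel 4-5: Δb = 16.7 ft, d̄ = (1.29+0.00)/2 = 0.645, v̄ = (2.14+0.00)/2 = 1.07 → q = 16.7×0.645×1.07 = 11.53 ft³/s
Q = Σ q = 121.4 ft³/s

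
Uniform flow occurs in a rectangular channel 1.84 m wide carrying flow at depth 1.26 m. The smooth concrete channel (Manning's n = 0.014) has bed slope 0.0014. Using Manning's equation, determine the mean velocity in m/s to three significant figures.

1.75 m/s

A = b·y = 1.84 × 1.26 = 2.318 m²
P = b + 2y = 1.84 + 2×1.26 = 4.360 m
R = A/P = 2.318/4.360 = 0.5317 m
Q = (1/n)·A·R^(2/3)·S^(1/2) = (1/0.014) × 2.318 × 0.5317^(2/3) × 0.0014^(1/2) = 4.067 m³/s
V = Q/A = 4.067/2.318 = 1.754 m/s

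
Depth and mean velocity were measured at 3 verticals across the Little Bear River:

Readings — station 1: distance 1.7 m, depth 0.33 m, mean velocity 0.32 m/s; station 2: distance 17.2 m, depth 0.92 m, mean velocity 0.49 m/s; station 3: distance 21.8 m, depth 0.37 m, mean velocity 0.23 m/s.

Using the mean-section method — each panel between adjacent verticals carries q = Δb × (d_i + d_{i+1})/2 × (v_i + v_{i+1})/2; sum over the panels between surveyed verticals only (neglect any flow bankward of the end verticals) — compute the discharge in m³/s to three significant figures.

4.99 m³/s

Panel 1-2: Δb = 15.5 m, d̄ = (0.33+0.92)/2 = 0.625, v̄ = (0.32+0.49)/2 = 0.405 → q = 15.5×0.625×0.405 = 3.923 m³/s
Panel 2-3: Δb = 4.6 m, d̄ = (0.92+0.37)/2 = 0.645, v̄ = (0.49+0.23)/2 = 0.36 → q = 4.6×0.645×0.36 = 1.068 m³/s
Q = Σ q = 4.992 m³/s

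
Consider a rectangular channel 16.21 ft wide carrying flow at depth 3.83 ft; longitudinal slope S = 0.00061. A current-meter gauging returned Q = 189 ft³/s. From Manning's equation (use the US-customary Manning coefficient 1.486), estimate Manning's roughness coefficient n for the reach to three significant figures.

0.0228

A = b·y = 16.21 × 3.83 = 62.08 ft²
P = b + 2y = 16.21 + 2×3.83 = 23.87 ft
R = A/P = 62.08/23.87 = 2.601 ft
n = (1.486/Q)·A·R^(2/3)·S^(1/2) = (1.486/189) × 62.08 × 1.891 × 0.02470 = 0.02280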